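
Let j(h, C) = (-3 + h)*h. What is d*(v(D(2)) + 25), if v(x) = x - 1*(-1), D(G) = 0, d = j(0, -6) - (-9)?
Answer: 234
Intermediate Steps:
j(h, C) = h*(-3 + h)
d = 9 (d = 0*(-3 + 0) - (-9) = 0*(-3) - 1*(-9) = 0 + 9 = 9)
v(x) = 1 + x (v(x) = x + 1 = 1 + x)
d*(v(D(2)) + 25) = 9*((1 + 0) + 25) = 9*(1 + 25) = 9*26 = 234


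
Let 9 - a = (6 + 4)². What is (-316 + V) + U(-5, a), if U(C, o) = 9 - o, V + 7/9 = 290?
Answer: 659/9 ≈ 73.222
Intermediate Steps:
V = 2603/9 (V = -7/9 + 290 = 2603/9 ≈ 289.22)
a = -91 (a = 9 - (6 + 4)² = 9 - 1*10² = 9 - 1*100 = 9 - 100 = -91)
(-316 + V) + U(-5, a) = (-316 + 2603/9) + (9 - 1*(-91)) = -241/9 + (9 + 91) = -241/9 + 100 = 659/9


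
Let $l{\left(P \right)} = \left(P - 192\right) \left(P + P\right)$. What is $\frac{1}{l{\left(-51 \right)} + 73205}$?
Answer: $\frac{1}{97991} \approx 1.0205 \cdot 10^{-5}$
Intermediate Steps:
$l{\left(P \right)} = 2 P \left(-192 + P\right)$ ($l{\left(P \right)} = \left(-192 + P\right) 2 P = 2 P \left(-192 + P\right)$)
$\frac{1}{l{\left(-51 \right)} + 73205} = \frac{1}{2 \left(-51\right) \left(-192 - 51\right) + 73205} = \frac{1}{2 \left(-51\right) \left(-243\right) + 73205} = \frac{1}{24786 + 73205} = \frac{1}{97991}$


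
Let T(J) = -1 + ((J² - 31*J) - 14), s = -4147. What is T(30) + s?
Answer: -4192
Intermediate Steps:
T(J) = -15 + J² - 31*J (T(J) = -1 + (-14 + J² - 31*J) = -15 + J² - 31*J)
T(30) + s = (-15 + 30² - 31*30) - 4147 = (-15 + 900 - 930) - 4147 = -45 - 4147 = -4192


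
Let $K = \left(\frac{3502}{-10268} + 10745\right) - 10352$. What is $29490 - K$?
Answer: $\frac{8787397}{302} \approx 29097.0$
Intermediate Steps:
$K = \frac{118583}{302}$ ($K = \left(3502 \left(- \frac{1}{10268}\right) + 10745\right) - 10352 = \left(- \frac{103}{302} + 10745\right) - 10352 = \frac{3244887}{302} - 10352 = \frac{118583}{302} \approx 392.66$)
$29490 - K = 29490 - \frac{118583}{302} = \frac{8787397}{302}$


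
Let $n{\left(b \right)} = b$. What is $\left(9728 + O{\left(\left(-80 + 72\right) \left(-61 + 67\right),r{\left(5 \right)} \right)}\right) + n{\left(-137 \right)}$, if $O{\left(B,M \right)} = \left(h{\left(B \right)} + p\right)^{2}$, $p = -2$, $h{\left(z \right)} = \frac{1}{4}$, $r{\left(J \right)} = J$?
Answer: $\frac{153505}{16} \approx 9594.1$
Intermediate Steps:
$h{\left(z \right)} = \frac{1}{4}$
$O{\left(B,M \right)} = \frac{49}{16}$ ($O{\left(B,M \right)} = \left(\frac{1}{4} - 2\right)^{2} = \left(- \frac{7}{4}\right)^{2} = \frac{49}{16}$)
$\left(9728 + O{\left(\left(-80 + 72\right) \left(-61 + 67\right),r{\left(5 \right)} \right)}\right) + n{\left(-137 \right)} = \left(9728 + \frac{49}{16}\right) - 137 = \frac{155697}{16} - 137 = \frac{153505}{16}$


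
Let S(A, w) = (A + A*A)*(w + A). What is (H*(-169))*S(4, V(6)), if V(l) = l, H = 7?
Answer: -236600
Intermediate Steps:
S(A, w) = (A + w)*(A + A²) (S(A, w) = (A + A²)*(A + w) = (A + w)*(A + A²))
(H*(-169))*S(4, V(6)) = (7*(-169))*(4*(4 + 6 + 4² + 4*6)) = -4732*(4 + 6 + 16 + 24) = -4732*50 = -1183*200 = -236600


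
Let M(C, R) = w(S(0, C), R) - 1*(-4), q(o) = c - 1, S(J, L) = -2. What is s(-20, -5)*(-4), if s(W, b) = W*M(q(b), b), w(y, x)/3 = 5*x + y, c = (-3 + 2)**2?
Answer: -6160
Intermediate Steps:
c = 1 (c = (-1)**2 = 1)
w(y, x) = 3*y + 15*x (w(y, x) = 3*(5*x + y) = 3*(y + 5*x) = 3*y + 15*x)
q(o) = 0 (q(o) = 1 - 1 = 0)
M(C, R) = -2 + 15*R (M(C, R) = (3*(-2) + 15*R) - 1*(-4) = (-6 + 15*R) + 4 = -2 + 15*R)
s(W, b) = W*(-2 + 15*b)
s(-20, -5)*(-4) = -20*(-2 + 15*(-5))*(-4) = -20*(-2 - 75)*(-4) = -20*(-77)*(-4) = 1540*(-4) = -6160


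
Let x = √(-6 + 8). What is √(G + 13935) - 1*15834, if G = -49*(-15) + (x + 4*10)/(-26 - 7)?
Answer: -15834 + √(15974310 - 33*√2)/33 ≈ -15713.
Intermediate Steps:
x = √2 ≈ 1.4142
G = 24215/33 - √2/33 (G = -49*(-15) + (√2 + 4*10)/(-26 - 7) = 735 + (√2 + 40)/(-33) = 735 + (40 + √2)*(-1/33) = 735 + (-40/33 - √2/33) = 24215/33 - √2/33 ≈ 733.75)
√(G + 13935) - 1*15834 = √((24215/33 - √2/33) + 13935) - 1*15834 = √(484070/33 - √2/33) - 15834 = -15834 + √(484070/33 - √2/33)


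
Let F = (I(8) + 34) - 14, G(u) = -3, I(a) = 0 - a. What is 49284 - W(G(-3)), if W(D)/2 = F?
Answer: 49260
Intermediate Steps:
I(a) = -a
F = 12 (F = (-1*8 + 34) - 14 = (-8 + 34) - 14 = 26 - 14 = 12)
W(D) = 24 (W(D) = 2*12 = 24)
49284 - W(G(-3)) = 49284 - 1*24 = 49284 - 24 = 49260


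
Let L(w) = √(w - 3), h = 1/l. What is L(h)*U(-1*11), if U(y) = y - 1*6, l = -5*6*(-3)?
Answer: -17*I*√2690/30 ≈ -29.39*I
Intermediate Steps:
l = 90 (l = -30*(-3) = 90)
U(y) = -6 + y (U(y) = y - 6 = -6 + y)
h = 1/90 ≈ 0.011111
L(w) = √(-3 + w)
L(h)*U(-1*11) = √(-3 + 1/90)*(-6 - 1*11) = √(-269/90)*(-6 - 11) = (I*√2690/30)*(-17) = -17*I*√2690/30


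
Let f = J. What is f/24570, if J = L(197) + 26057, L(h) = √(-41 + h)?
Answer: 26057/24570 + √39/12285 ≈ 1.0610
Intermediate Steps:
J = 26057 + 2*√39 (J = √(-41 + 197) + 26057 = √156 + 26057 = 2*√39 + 26057 = 26057 + 2*√39 ≈ 26070.)
f = 26057 + 2*√39 ≈ 26070.
f/24570 = (26057 + 2*√39)/24570 = (26057 + 2*√39)*(1/24570) = 26057/24570 + √39/12285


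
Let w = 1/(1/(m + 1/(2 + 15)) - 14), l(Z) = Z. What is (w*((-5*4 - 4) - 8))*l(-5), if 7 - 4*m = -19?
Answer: -2230/193 ≈ -11.554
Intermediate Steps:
m = 13/2 (m = 7/4 - ¼*(-19) = 7/4 + 19/4 = 13/2 ≈ 6.5000)
w = -223/3088 (w = 1/(1/(13/2 + 1/(2 + 15)) - 14) = 1/(1/(13/2 + 1/17) - 14) = 1/(1/(223/34) - 14) = 1/(34/223 - 14) = 1/(-3088/223) = -223/3088 ≈ -0.072215)
(w*((-5*4 - 4) - 8))*l(-5) = -223*((-5*4 - 4) - 8)/3088*(-5) = -223*((-20 - 4) - 8)/3088*(-5) = -223*(-24 - 8)/3088*(-5) = -223/3088*(-32)*(-5) = (446/193)*(-5) = -2230/193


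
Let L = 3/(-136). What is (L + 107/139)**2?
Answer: 199798225/357361216 ≈ 0.55909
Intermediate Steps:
L = -3/136 (L = 3*(-1/136) = -3/136 ≈ -0.022059)
(L + 107/139)**2 = (-3/136 + 107/139)**2 = (14135/18904)**2 = 199798225/357361216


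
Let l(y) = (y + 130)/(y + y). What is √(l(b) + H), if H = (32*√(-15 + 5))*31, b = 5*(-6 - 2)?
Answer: √(-18 + 15872*I*√10)/4 ≈ 39.597 + 39.611*I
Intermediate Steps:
b = -40 (b = 5*(-8) = -40)
l(y) = (130 + y)/(2*y) (l(y) = (130 + y)/((2*y)) = (130 + y)*(1/(2*y)) = (130 + y)/(2*y))
H = 992*I*√10 (H = (32*√(-10))*31 = (32*(I*√10))*31 = (32*I*√10)*31 = 992*I*√10 ≈ 3137.0*I)
√(l(b) + H) = √((½)*(130 - 40)/(-40) + 992*I*√10) = √((½)*(-1/40)*90 + 992*I*√10) = √(-9/8 + 992*I*√10)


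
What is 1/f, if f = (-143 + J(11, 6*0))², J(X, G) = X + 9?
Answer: 1/15129 ≈ 6.6098e-5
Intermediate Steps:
J(X, G) = 9 + X
f = 15129 (f = (-143 + (9 + 11))² = (-143 + 20)² = (-123)² = 15129)
1/f = 1/15129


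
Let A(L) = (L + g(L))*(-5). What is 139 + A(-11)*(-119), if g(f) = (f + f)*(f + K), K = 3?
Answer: 98314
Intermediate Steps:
g(f) = 2*f*(3 + f) (g(f) = (f + f)*(f + 3) = (2*f)*(3 + f) = 2*f*(3 + f))
A(L) = -5*L - 10*L*(3 + L) (A(L) = (L + 2*L*(3 + L))*(-5) = -5*L - 10*L*(3 + L))
139 + A(-11)*(-119) = 139 + (5*(-11)*(-7 - 2*(-11)))*(-119) = 139 + (5*(-11)*(-7 + 22))*(-119) = 139 + (5*(-11)*15)*(-119) = 139 - 825*(-119) = 139 + 98175 = 98314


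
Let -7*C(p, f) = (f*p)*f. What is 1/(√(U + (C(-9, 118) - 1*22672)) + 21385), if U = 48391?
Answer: 149695/3200922226 - √2137443/3200922226 ≈ 4.6309e-5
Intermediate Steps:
C(p, f) = -p*f²/7 (C(p, f) = -f*p*f/7 = -p*f²/7)
1/(√(U + (C(-9, 118) - 1*22672)) + 21385) = 1/(√(48391 + (-⅐*(-9)*118² - 1*22672)) + 21385) = 1/(√(48391 + (-⅐*(-9)*13924 - 22672)) + 21385) = 1/(√(48391 + (125316/7 - 22672)) + 21385) = 1/(√(48391 - 33388/7) + 21385) = 1/(√(305349/7) + 21385) = 1/(√2137443/7 + 21385) = 1/(21385 + √2137443/7)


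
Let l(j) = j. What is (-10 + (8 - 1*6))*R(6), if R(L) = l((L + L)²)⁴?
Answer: -3439853568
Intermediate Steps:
R(L) = 256*L⁸ (R(L) = ((L + L)²)⁴ = ((2*L)²)⁴ = (4*L²)⁴ = 256*L⁸)
(-10 + (8 - 1*6))*R(6) = (-10 + (8 - 1*6))*(256*6⁸) = (-10 + (8 - 6))*(256*1679616) = (-10 + 2)*429981696 = -8*429981696 = -3439853568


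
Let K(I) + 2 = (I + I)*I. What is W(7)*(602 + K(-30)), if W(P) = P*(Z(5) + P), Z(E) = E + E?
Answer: 285600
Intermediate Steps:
K(I) = -2 + 2*I² (K(I) = -2 + (I + I)*I = -2 + (2*I)*I = -2 + 2*I²)
Z(E) = 2*E
W(P) = P*(10 + P) (W(P) = P*(2*5 + P) = P*(10 + P))
W(7)*(602 + K(-30)) = (7*(10 + 7))*(602 + (-2 + 2*(-30)²)) = (7*17)*(602 + (-2 + 2*900)) = 119*(602 + (-2 + 1800)) = 119*(602 + 1798) = 119*2400 = 285600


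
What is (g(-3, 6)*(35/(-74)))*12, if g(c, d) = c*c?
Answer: -1890/37 ≈ -51.081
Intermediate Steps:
g(c, d) = c**2
(g(-3, 6)*(35/(-74)))*12 = ((-3)**2*(35/(-74)))*12 = (9*(35*(-1/74)))*12 = (9*(-35/74))*12 = -315/74*12 = -1890/37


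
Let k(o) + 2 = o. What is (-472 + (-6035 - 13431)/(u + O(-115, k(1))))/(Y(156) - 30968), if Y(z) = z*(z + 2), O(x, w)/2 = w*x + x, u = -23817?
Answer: 5611079/75261720 ≈ 0.074554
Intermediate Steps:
k(o) = -2 + o
O(x, w) = 2*x + 2*w*x (O(x, w) = 2*(w*x + x) = 2*(x + w*x) = 2*x + 2*w*x)
Y(z) = z*(2 + z)
(-472 + (-6035 - 13431)/(u + O(-115, k(1))))/(Y(156) - 30968) = (-472 + (-6035 - 13431)/(-23817 + 2*(-115)*(1 + (-2 + 1))))/(156*(2 + 156) - 30968) = (-472 - 19466/(-23817 + 2*(-115)*(1 - 1)))/(156*158 - 30968) = (-472 - 19466/(-23817 + 2*(-115)*0))/(24648 - 30968) = (-472 - 19466/(-23817 + 0))/(-6320) = (-472 - 19466/(-23817))*(-1/6320) = (-472 - 19466*(-1/23817))*(-1/6320) = (-472 + 19466/23817)*(-1/6320) = -11222158/23817*(-1/6320) = 5611079/75261720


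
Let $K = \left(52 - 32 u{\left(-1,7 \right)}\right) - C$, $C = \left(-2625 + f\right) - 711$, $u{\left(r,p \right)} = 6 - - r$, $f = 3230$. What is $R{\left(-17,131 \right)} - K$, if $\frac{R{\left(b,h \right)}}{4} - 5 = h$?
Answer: $546$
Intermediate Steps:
$R{\left(b,h \right)} = 20 + 4 h$
$u{\left(r,p \right)} = 6 + r$
$C = -106$ ($C = \left(-2625 + 3230\right) - 711 = 605 - 711 = -106$)
$K = -2$ ($K = \left(52 - 32 \left(6 - 1\right)\right) - -106 = \left(52 - 160\right) + 106 = -108 + 106 = -2$)
$R{\left(-17,131 \right)} - K = \left(20 + 4 \cdot 131\right) - -2 = \left(20 + 524\right) + 2 = 544 + 2 = 546$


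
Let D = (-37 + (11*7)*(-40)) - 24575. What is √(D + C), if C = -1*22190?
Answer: 7*I*√1018 ≈ 223.34*I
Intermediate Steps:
D = -27692 (D = (-37 + 77*(-40)) - 24575 = (-37 - 3080) - 24575 = -3117 - 24575 = -27692)
C = -22190
√(D + C) = √(-27692 - 22190) = √(-49882) = 7*I*√1018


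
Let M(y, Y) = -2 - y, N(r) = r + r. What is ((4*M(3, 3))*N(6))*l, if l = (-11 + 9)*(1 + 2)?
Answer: 1440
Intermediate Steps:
N(r) = 2*r
l = -6 (l = -2*3 = -6)
((4*M(3, 3))*N(6))*l = ((4*(-2 - 1*3))*(2*6))*(-6) = ((4*(-2 - 3))*12)*(-6) = ((4*(-5))*12)*(-6) = -20*12*(-6) = -240*(-6) = 1440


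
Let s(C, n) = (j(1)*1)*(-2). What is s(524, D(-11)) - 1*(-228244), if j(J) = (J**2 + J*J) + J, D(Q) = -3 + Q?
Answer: 228238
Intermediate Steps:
j(J) = J + 2*J**2 (j(J) = (J**2 + J**2) + J = 2*J**2 + J = J + 2*J**2)
s(C, n) = -6 (s(C, n) = ((1*(1 + 2*1))*1)*(-2) = ((1*(1 + 2))*1)*(-2) = ((1*3)*1)*(-2) = (3*1)*(-2) = 3*(-2) = -6)
s(524, D(-11)) - 1*(-228244) = -6 - 1*(-228244) = -6 + 228244 = 228238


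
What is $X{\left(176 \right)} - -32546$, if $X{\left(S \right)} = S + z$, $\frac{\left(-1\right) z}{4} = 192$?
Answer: $31954$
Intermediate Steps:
$z = -768$ ($z = \left(-4\right) 192 = -768$)
$X{\left(S \right)} = -768 + S$ ($X{\left(S \right)} = S - 768 = -768 + S$)
$X{\left(176 \right)} - -32546 = \left(-768 + 176\right) - -32546 = -592 + 32546 = 31954$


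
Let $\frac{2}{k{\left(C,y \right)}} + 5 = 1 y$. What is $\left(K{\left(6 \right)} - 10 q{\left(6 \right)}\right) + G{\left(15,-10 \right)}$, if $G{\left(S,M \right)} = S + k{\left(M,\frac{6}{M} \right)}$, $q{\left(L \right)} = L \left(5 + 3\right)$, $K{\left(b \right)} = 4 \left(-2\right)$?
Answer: $- \frac{6627}{14} \approx -473.36$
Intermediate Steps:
$k{\left(C,y \right)} = \frac{2}{-5 + y}$ ($k{\left(C,y \right)} = \frac{2}{-5 + 1 y} = \frac{2}{-5 + y}$)
$K{\left(b \right)} = -8$
$q{\left(L \right)} = 8 L$ ($q{\left(L \right)} = L 8 = 8 L$)
$G{\left(S,M \right)} = S + \frac{2}{-5 + \frac{6}{M}}$
$\left(K{\left(6 \right)} - 10 q{\left(6 \right)}\right) + G{\left(15,-10 \right)} = \left(-8 - 10 \cdot 8 \cdot 6\right) + \left(15 - \frac{2}{5 - \frac{6}{-10}}\right) = \left(-8 - 480\right) + \left(15 - \frac{2}{5 - - \frac{3}{5}}\right) = \left(-8 - 480\right) + \left(15 - \frac{2}{5 + \frac{3}{5}}\right) = -488 + \left(15 - \frac{2}{\frac{28}{5}}\right) = -488 + \left(15 - \frac{5}{14}\right) = -488 + \frac{205}{14} = - \frac{6627}{14}$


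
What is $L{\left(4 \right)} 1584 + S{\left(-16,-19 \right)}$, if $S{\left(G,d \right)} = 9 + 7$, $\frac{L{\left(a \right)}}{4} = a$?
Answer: $25360$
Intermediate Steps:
$L{\left(a \right)} = 4 a$
$S{\left(G,d \right)} = 16$
$L{\left(4 \right)} 1584 + S{\left(-16,-19 \right)} = 4 \cdot 4 \cdot 1584 + 16 = 16 \cdot 1584 + 16 = 25344 + 16 = 25360$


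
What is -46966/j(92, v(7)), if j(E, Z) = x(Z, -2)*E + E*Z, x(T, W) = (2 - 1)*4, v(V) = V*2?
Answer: -1021/36 ≈ -28.361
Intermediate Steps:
v(V) = 2*V
x(T, W) = 4 (x(T, W) = 1*4 = 4)
j(E, Z) = 4*E + E*Z
-46966/j(92, v(7)) = -46966/(92*(4 + 2*7)) = -46966/(92*(4 + 14)) = -46966/(92*18) = -46966/1656 = -1*1021/36 = -1021/36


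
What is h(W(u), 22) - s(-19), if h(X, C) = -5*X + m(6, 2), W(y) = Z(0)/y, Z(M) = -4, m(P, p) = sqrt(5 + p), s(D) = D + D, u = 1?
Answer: 58 + sqrt(7) ≈ 60.646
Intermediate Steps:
s(D) = 2*D
W(y) = -4/y
h(X, C) = sqrt(7) - 5*X (h(X, C) = -5*X + sqrt(5 + 2) = -5*X + sqrt(7) = sqrt(7) - 5*X)
h(W(u), 22) - s(-19) = (sqrt(7) - (-20)/1) - 2*(-19) = (sqrt(7) - (-20)) - 1*(-38) = (sqrt(7) - 5*(-4)) + 38 = (sqrt(7) + 20) + 38 = (20 + sqrt(7)) + 38 = 58 + sqrt(7)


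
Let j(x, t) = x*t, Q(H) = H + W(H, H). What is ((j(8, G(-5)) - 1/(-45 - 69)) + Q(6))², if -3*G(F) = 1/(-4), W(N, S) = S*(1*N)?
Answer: 23668225/12996 ≈ 1821.2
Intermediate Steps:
W(N, S) = N*S (W(N, S) = S*N = N*S)
Q(H) = H + H² (Q(H) = H + H*H = H + H²)
G(F) = 1/12 (G(F) = -⅓/(-4) = -⅓*(-¼) = 1/12)
j(x, t) = t*x
((j(8, G(-5)) - 1/(-45 - 69)) + Q(6))² = (((1/12)*8 - 1/(-45 - 69)) + 6*(1 + 6))² = ((⅔ - 1/(-114)) + 6*7)² = ((⅔ - 1*(-1/114)) + 42)² = ((⅔ + 1/114) + 42)² = (77/114 + 42)² = (4865/114)² = 23668225/12996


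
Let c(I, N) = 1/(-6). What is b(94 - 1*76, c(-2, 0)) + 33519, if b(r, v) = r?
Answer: 33537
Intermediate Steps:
c(I, N) = -⅙ (c(I, N) = 1*(-⅙) = -⅙)
b(94 - 1*76, c(-2, 0)) + 33519 = (94 - 1*76) + 33519 = (94 - 76) + 33519 = 18 + 33519 = 33537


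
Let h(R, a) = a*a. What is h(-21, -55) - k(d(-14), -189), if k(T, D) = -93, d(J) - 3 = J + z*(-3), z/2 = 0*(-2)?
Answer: 3118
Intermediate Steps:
z = 0 (z = 2*(0*(-2)) = 2*0 = 0)
d(J) = 3 + J (d(J) = 3 + (J + 0*(-3)) = 3 + (J + 0) = 3 + J)
h(R, a) = a**2
h(-21, -55) - k(d(-14), -189) = (-55)**2 - 1*(-93) = 3025 + 93 = 3118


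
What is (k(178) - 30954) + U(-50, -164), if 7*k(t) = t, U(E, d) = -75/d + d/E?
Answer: -887542739/28700 ≈ -30925.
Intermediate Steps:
k(t) = t/7
(k(178) - 30954) + U(-50, -164) = ((⅐)*178 - 30954) + (-75/(-164) - 164/(-50)) = (178/7 - 30954) + (-75*(-1/164) - 164*(-1/50)) = -216500/7 + (75/164 + 82/25) = -216500/7 + 15323/4100 = -887542739/28700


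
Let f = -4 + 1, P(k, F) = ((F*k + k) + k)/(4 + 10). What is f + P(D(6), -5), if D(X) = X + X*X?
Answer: -12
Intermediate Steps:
D(X) = X + X²
P(k, F) = k/7 + F*k/14 (P(k, F) = ((k + F*k) + k)/14 = (2*k + F*k)*(1/14) = k/7 + F*k/14)
f = -3
f + P(D(6), -5) = -3 + (6*(1 + 6))*(2 - 5)/14 = -3 + (1/14)*(6*7)*(-3) = -3 + (1/14)*42*(-3) = -3 - 9 = -12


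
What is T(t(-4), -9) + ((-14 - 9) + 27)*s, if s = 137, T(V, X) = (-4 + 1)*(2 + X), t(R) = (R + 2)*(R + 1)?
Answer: 569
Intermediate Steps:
t(R) = (1 + R)*(2 + R) (t(R) = (2 + R)*(1 + R) = (1 + R)*(2 + R))
T(V, X) = -6 - 3*X (T(V, X) = -3*(2 + X) = -6 - 3*X)
T(t(-4), -9) + ((-14 - 9) + 27)*s = (-6 - 3*(-9)) + ((-14 - 9) + 27)*137 = (-6 + 27) + (-23 + 27)*137 = 21 + 4*137 = 21 + 548 = 569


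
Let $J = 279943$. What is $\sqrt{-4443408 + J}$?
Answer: $i \sqrt{4163465} \approx 2040.5 i$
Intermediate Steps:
$\sqrt{-4443408 + J} = \sqrt{-4443408 + 279943} = \sqrt{-4163465} = i \sqrt{4163465}$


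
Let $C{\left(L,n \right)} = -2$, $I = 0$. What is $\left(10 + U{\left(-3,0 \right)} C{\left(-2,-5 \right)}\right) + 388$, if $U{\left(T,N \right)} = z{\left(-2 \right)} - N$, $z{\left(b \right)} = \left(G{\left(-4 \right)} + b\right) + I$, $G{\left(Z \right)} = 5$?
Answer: $392$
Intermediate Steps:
$z{\left(b \right)} = 5 + b$ ($z{\left(b \right)} = \left(5 + b\right) + 0 = 5 + b$)
$U{\left(T,N \right)} = 3 - N$ ($U{\left(T,N \right)} = \left(5 - 2\right) - N = 3 - N$)
$\left(10 + U{\left(-3,0 \right)} C{\left(-2,-5 \right)}\right) + 388 = \left(10 + \left(3 - 0\right) \left(-2\right)\right) + 388 = \left(10 + \left(3 + 0\right) \left(-2\right)\right) + 388 = \left(10 + 3 \left(-2\right)\right) + 388 = \left(10 - 6\right) + 388 = 4 + 388 = 392$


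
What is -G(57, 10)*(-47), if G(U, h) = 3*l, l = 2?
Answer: 282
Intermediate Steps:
G(U, h) = 6 (G(U, h) = 3*2 = 6)
-G(57, 10)*(-47) = -6*(-47) = -1*(-282) = 282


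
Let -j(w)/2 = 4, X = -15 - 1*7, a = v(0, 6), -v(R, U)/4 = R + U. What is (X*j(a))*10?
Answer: 1760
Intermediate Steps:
v(R, U) = -4*R - 4*U (v(R, U) = -4*(R + U) = -4*R - 4*U)
a = -24 (a = -4*0 - 4*6 = 0 - 24 = -24)
X = -22 (X = -15 - 7 = -22)
j(w) = -8 (j(w) = -2*4 = -8)
(X*j(a))*10 = -22*(-8)*10 = 176*10 = 1760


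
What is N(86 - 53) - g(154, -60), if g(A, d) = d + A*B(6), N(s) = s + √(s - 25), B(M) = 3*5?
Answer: -2217 + 2*√2 ≈ -2214.2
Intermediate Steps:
B(M) = 15
N(s) = s + √(-25 + s)
g(A, d) = d + 15*A (g(A, d) = d + A*15 = d + 15*A)
N(86 - 53) - g(154, -60) = ((86 - 53) + √(-25 + (86 - 53))) - (-60 + 15*154) = (33 + √(-25 + 33)) - (-60 + 2310) = (33 + √8) - 1*2250 = (33 + 2*√2) - 2250 = -2217 + 2*√2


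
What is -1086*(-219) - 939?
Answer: 236895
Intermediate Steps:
-1086*(-219) - 939 = 237834 - 939 = 236895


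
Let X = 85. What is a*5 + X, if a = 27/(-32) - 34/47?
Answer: 116055/1504 ≈ 77.164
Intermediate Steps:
a = -2357/1504 (a = 27*(-1/32) - 34*1/47 = -27/32 - 34/47 = -2357/1504 ≈ -1.5672)
a*5 + X = -2357/1504*5 + 85 = -11785/1504 + 85 = 116055/1504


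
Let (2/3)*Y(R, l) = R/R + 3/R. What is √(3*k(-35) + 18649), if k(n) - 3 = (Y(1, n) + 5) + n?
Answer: √18586 ≈ 136.33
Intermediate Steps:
Y(R, l) = 3/2 + 9/(2*R) (Y(R, l) = 3*(R/R + 3/R)/2 = 3*(1 + 3/R)/2 = 3/2 + 9/(2*R))
k(n) = 14 + n (k(n) = 3 + (((3/2)*(3 + 1)/1 + 5) + n) = 3 + (((3/2)*1*4 + 5) + n) = 3 + ((6 + 5) + n) = 3 + (11 + n) = 14 + n)
√(3*k(-35) + 18649) = √(3*(14 - 35) + 18649) = √(3*(-21) + 18649) = √(-63 + 18649) = √18586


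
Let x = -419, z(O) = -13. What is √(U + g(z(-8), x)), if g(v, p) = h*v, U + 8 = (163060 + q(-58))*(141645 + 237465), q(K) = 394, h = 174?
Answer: √61967043670 ≈ 2.4893e+5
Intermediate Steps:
U = 61967045932 (U = -8 + (163060 + 394)*(141645 + 237465) = -8 + 163454*379110 = -8 + 61967045940 = 61967045932)
g(v, p) = 174*v
√(U + g(z(-8), x)) = √(61967045932 + 174*(-13)) = √(61967045932 - 2262) = √61967043670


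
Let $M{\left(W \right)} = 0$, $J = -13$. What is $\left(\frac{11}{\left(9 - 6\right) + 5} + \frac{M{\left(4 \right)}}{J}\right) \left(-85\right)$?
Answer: $- \frac{935}{8} \approx -116.88$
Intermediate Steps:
$\left(\frac{11}{\left(9 - 6\right) + 5} + \frac{M{\left(4 \right)}}{J}\right) \left(-85\right) = \left(\frac{11}{\left(9 - 6\right) + 5} + \frac{0}{-13}\right) \left(-85\right) = \left(\frac{11}{3 + 5} + 0 \left(- \frac{1}{13}\right)\right) \left(-85\right) = \left(\frac{11}{8} + 0\right) \left(-85\right) = \frac{11}{8} \left(-85\right) = - \frac{935}{8}$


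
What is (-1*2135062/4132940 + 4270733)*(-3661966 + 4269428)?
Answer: 2680529512104326649/1033235 ≈ 2.5943e+12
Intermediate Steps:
(-1*2135062/4132940 + 4270733)*(-3661966 + 4269428) = (-2135062*1/4132940 + 4270733)*607462 = (-1067531/2066470 + 4270733)*607462 = (8825340554979/2066470)*607462 = 2680529512104326649/1033235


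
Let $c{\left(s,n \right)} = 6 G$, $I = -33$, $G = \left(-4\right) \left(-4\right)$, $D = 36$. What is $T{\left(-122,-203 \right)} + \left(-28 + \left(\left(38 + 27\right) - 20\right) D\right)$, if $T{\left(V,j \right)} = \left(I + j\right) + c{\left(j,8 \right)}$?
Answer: $1452$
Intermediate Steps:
$G = 16$
$c{\left(s,n \right)} = 96$ ($c{\left(s,n \right)} = 6 \cdot 16 = 96$)
$T{\left(V,j \right)} = 63 + j$ ($T{\left(V,j \right)} = \left(-33 + j\right) + 96 = 63 + j$)
$T{\left(-122,-203 \right)} + \left(-28 + \left(\left(38 + 27\right) - 20\right) D\right) = \left(63 - 203\right) - \left(28 - \left(\left(38 + 27\right) - 20\right) 36\right) = -140 - \left(28 - \left(65 - 20\right) 36\right) = -140 + \left(-28 + 45 \cdot 36\right) = -140 + \left(-28 + 1620\right) = -140 + 1592 = 1452$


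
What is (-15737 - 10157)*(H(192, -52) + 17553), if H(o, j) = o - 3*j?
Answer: -463528494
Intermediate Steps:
(-15737 - 10157)*(H(192, -52) + 17553) = (-15737 - 10157)*((192 - 3*(-52)) + 17553) = -25894*((192 + 156) + 17553) = -25894*(348 + 17553) = -25894*17901 = -463528494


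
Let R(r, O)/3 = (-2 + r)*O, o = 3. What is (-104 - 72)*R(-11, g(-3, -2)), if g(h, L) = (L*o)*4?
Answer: -164736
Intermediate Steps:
g(h, L) = 12*L (g(h, L) = (L*3)*4 = (3*L)*4 = 12*L)
R(r, O) = 3*O*(-2 + r) (R(r, O) = 3*((-2 + r)*O) = 3*(O*(-2 + r)) = 3*O*(-2 + r))
(-104 - 72)*R(-11, g(-3, -2)) = (-104 - 72)*(3*(12*(-2))*(-2 - 11)) = -528*(-24)*(-13) = -176*936 = -164736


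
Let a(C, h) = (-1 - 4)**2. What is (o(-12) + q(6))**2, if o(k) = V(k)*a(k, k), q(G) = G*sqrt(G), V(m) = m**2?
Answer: 12960216 + 43200*sqrt(6) ≈ 1.3066e+7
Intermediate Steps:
a(C, h) = 25 (a(C, h) = (-5)**2 = 25)
q(G) = G**(3/2)
o(k) = 25*k**2 (o(k) = k**2*25 = 25*k**2)
(o(-12) + q(6))**2 = (25*(-12)**2 + 6**(3/2))**2 = (25*144 + 6*sqrt(6))**2 = (3600 + 6*sqrt(6))**2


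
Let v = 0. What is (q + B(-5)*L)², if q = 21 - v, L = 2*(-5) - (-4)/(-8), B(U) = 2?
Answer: 0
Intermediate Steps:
L = -21/2 (L = -10 - (-4)*(-1)/8 = -10 - 1*½ = -10 - ½ = -21/2 ≈ -10.500)
q = 21 (q = 21 - 1*0 = 21 + 0 = 21)
(q + B(-5)*L)² = (21 + 2*(-21/2))² = (21 - 21)² = 0² = 0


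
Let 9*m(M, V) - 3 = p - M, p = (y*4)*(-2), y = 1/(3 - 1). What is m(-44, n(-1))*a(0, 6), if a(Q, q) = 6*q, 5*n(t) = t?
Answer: 172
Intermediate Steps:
n(t) = t/5
y = ½ (y = 1/2 = ½ ≈ 0.50000)
p = -4 (p = ((½)*4)*(-2) = 2*(-2) = -4)
m(M, V) = -⅑ - M/9 (m(M, V) = ⅓ + (-4 - M)/9 = ⅓ + (-4/9 - M/9) = -⅑ - M/9)
m(-44, n(-1))*a(0, 6) = (-⅑ - ⅑*(-44))*(6*6) = (-⅑ + 44/9)*36 = (43/9)*36 = 172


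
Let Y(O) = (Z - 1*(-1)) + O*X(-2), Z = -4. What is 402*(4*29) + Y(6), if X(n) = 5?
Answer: 46659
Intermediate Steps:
Y(O) = -3 + 5*O (Y(O) = (-4 - 1*(-1)) + O*5 = (-4 + 1) + 5*O = -3 + 5*O)
402*(4*29) + Y(6) = 402*(4*29) + (-3 + 5*6) = 402*116 + (-3 + 30) = 46632 + 27 = 46659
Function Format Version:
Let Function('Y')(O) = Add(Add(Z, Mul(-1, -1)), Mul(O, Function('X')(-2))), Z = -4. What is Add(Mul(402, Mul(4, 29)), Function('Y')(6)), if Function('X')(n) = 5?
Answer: 46659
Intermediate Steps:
Function('Y')(O) = Add(-3, Mul(5, O)) (Function('Y')(O) = Add(Add(-4, Mul(-1, -1)), Mul(O, 5)) = Add(Add(-4, 1), Mul(5, O)) = Add(-3, Mul(5, O)))
Add(Mul(402, Mul(4, 29)), Function('Y')(6)) = Add(Mul(402, Mul(4, 29)), Add(-3, Mul(5, 6))) = Add(Mul(402, 116), Add(-3, 30)) = Add(46632, 27) = 46659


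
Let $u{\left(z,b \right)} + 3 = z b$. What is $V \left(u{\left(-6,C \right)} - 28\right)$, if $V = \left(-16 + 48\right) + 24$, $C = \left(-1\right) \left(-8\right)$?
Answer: $-4424$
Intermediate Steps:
$C = 8$
$u{\left(z,b \right)} = -3 + b z$ ($u{\left(z,b \right)} = -3 + z b = -3 + b z$)
$V = 56$ ($V = 32 + 24 = 56$)
$V \left(u{\left(-6,C \right)} - 28\right) = 56 \left(\left(-3 + 8 \left(-6\right)\right) - 28\right) = 56 \left(\left(-3 - 48\right) - 28\right) = 56 \left(-51 - 28\right) = 56 \left(-79\right) = -4424$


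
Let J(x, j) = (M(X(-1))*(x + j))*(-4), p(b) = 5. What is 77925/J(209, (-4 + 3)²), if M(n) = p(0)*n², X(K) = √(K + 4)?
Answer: -1039/168 ≈ -6.1845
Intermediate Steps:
X(K) = √(4 + K)
M(n) = 5*n²
J(x, j) = -60*j - 60*x (J(x, j) = ((5*(√(4 - 1))²)*(x + j))*(-4) = ((5*(√3)²)*(j + x))*(-4) = ((5*3)*(j + x))*(-4) = (15*(j + x))*(-4) = (15*j + 15*x)*(-4) = -60*j - 60*x)
77925/J(209, (-4 + 3)²) = 77925/(-60*(-4 + 3)² - 60*209) = 77925/(-60*(-1)² - 12540) = 77925/(-60*1 - 12540) = 77925/(-60 - 12540) = 77925/(-12600) = 77925*(-1/12600) = -1039/168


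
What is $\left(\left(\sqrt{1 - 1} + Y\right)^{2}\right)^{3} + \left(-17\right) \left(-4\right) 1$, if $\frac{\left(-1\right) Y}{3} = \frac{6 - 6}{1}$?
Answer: $68$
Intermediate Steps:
$Y = 0$ ($Y = - 3 \frac{6 - 6}{1} = - 3 \left(6 - 6\right) 1 = - 3 \cdot 0 \cdot 1 = \left(-3\right) 0 = 0$)
$\left(\left(\sqrt{1 - 1} + Y\right)^{2}\right)^{3} + \left(-17\right) \left(-4\right) 1 = \left(\left(\sqrt{1 - 1} + 0\right)^{2}\right)^{3} + \left(-17\right) \left(-4\right) 1 = \left(\left(\sqrt{0} + 0\right)^{2}\right)^{3} + 68 \cdot 1 = \left(\left(0 + 0\right)^{2}\right)^{3} + 68 = \left(0^{2}\right)^{3} + 68 = 0^{3} + 68 = 0 + 68 = 68$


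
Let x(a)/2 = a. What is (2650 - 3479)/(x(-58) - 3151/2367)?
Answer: 1962243/277723 ≈ 7.0655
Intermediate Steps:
x(a) = 2*a
(2650 - 3479)/(x(-58) - 3151/2367) = (2650 - 3479)/(2*(-58) - 3151/2367) = -829/(-116 - 3151*1/2367) = -829/(-116 - 3151/2367) = -829/(-277723/2367) = -829*(-2367/277723) = 1962243/277723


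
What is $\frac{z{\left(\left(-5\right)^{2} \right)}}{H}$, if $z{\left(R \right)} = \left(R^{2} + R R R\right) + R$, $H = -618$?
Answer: $- \frac{5425}{206} \approx -26.335$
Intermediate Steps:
$z{\left(R \right)} = R + R^{2} + R^{3}$ ($z{\left(R \right)} = \left(R^{2} + R^{2} R\right) + R = \left(R^{2} + R^{3}\right) + R = R + R^{2} + R^{3}$)
$\frac{z{\left(\left(-5\right)^{2} \right)}}{H} = \frac{\left(-5\right)^{2} \left(1 + \left(-5\right)^{2} + \left(\left(-5\right)^{2}\right)^{2}\right)}{-618} = 25 \left(1 + 25 + 25^{2}\right) \left(- \frac{1}{618}\right) = 25 \left(1 + 25 + 625\right) \left(- \frac{1}{618}\right) = 25 \cdot 651 \left(- \frac{1}{618}\right) = 16275 \left(- \frac{1}{618}\right) = - \frac{5425}{206}$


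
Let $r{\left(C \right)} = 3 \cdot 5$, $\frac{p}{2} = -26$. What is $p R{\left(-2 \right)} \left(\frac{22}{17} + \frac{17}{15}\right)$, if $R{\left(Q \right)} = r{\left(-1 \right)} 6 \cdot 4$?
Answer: $- \frac{772512}{17} \approx -45442.0$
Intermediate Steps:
$p = -52$ ($p = 2 \left(-26\right) = -52$)
$r{\left(C \right)} = 15$
$R{\left(Q \right)} = 360$ ($R{\left(Q \right)} = 15 \cdot 6 \cdot 4 = 90 \cdot 4 = 360$)
$p R{\left(-2 \right)} \left(\frac{22}{17} + \frac{17}{15}\right) = \left(-52\right) 360 \left(\frac{22}{17} + \frac{17}{15}\right) = - 18720 \left(22 \cdot \frac{1}{17} + 17 \cdot \frac{1}{15}\right) = - 18720 \left(\frac{22}{17} + \frac{17}{15}\right) = \left(-18720\right) \frac{619}{255} = - \frac{772512}{17}$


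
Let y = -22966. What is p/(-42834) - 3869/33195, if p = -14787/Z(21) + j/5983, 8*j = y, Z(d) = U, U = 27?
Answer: -3530664589147/34028303645160 ≈ -0.10376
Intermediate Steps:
Z(d) = 27
j = -11483/4 (j = (⅛)*(-22966) = -11483/4 ≈ -2870.8)
p = -39354725/71796 (p = -14787/27 - 11483/4/5983 = -14787*1/27 - 11483/4*1/5983 = -1643/3 - 11483/23932 = -39354725/71796 ≈ -548.15)
p/(-42834) - 3869/33195 = -39354725/71796/(-42834) - 3869/33195 = -39354725/71796*(-1/42834) - 3869*1/33195 = 39354725/3075309864 - 3869/33195 = -3530664589147/34028303645160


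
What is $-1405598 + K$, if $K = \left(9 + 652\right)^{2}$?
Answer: $-968677$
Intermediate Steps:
$K = 436921$ ($K = 661^{2} = 436921$)
$-1405598 + K = -1405598 + 436921 = -968677$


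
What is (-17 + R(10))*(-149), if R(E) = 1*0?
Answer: 2533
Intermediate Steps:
R(E) = 0
(-17 + R(10))*(-149) = (-17 + 0)*(-149) = -17*(-149) = 2533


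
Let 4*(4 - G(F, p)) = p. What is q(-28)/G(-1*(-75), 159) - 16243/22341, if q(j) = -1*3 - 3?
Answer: -14765/26403 ≈ -0.55922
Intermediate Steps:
q(j) = -6 (q(j) = -3 - 3 = -6)
G(F, p) = 4 - p/4
q(-28)/G(-1*(-75), 159) - 16243/22341 = -6/(4 - ¼*159) - 16243/22341 = -6/(4 - 159/4) - 16243*1/22341 = -6/(-143/4) - 16243/22341 = -6*(-4/143) - 16243/22341 = 24/143 - 16243/22341 = -14765/26403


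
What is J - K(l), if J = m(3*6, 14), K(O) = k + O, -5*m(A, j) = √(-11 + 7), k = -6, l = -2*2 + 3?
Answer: 7 - 2*I/5 ≈ 7.0 - 0.4*I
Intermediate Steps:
l = -1 (l = -4 + 3 = -1)
m(A, j) = -2*I/5 (m(A, j) = -√(-11 + 7)/5 = -2*I/5)
K(O) = -6 + O
J = -2*I/5 ≈ -0.4*I
J - K(l) = -2*I/5 - (-6 - 1) = -2*I/5 - 1*(-7) = -2*I/5 + 7 = 7 - 2*I/5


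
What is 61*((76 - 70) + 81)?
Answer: 5307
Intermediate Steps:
61*((76 - 70) + 81) = 61*(6 + 81) = 61*87 = 5307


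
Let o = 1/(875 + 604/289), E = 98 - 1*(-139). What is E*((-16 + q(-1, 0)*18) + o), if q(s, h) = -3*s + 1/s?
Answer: 400519651/84493 ≈ 4740.3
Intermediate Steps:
E = 237 (E = 98 + 139 = 237)
q(s, h) = 1/s - 3*s (q(s, h) = -3*s + 1/s = 1/s - 3*s)
o = 289/253479 (o = 1/(875 + 604*(1/289)) = 1/(875 + 604/289) = 1/(253479/289) = 289/253479 ≈ 0.0011401)
E*((-16 + q(-1, 0)*18) + o) = 237*((-16 + (1/(-1) - 3*(-1))*18) + 289/253479) = 237*((-16 + (-1 + 3)*18) + 289/253479) = 237*((-16 + 2*18) + 289/253479) = 237*((-16 + 36) + 289/253479) = 237*(20 + 289/253479) = 237*(5069869/253479) = 400519651/84493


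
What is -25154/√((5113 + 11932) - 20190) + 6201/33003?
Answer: 689/3667 + 25154*I*√3145/3145 ≈ 0.18789 + 448.54*I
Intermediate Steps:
-25154/√((5113 + 11932) - 20190) + 6201/33003 = -25154/√(17045 - 20190) + 6201*(1/33003) = -25154*(-I*√3145/3145) + 689/3667 = -(-25154)*I*√3145/3145 + 689/3667 = 25154*I*√3145/3145 + 689/3667 = 689/3667 + 25154*I*√3145/3145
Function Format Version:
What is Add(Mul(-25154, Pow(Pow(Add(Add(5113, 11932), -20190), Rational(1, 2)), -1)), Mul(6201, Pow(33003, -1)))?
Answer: Add(Rational(689, 3667), Mul(Rational(25154, 3145), I, Pow(3145, Rational(1, 2)))) ≈ Add(0.18789, Mul(448.54, I))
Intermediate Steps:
Add(Mul(-25154, Pow(Pow(Add(Add(5113, 11932), -20190), Rational(1, 2)), -1)), Mul(6201, Pow(33003, -1))) = Add(Mul(-25154, Pow(Pow(Add(17045, -20190), Rational(1, 2)), -1)), Mul(6201, Rational(1, 33003))) = Add(Mul(-25154, Pow(Pow(-3145, Rational(1, 2)), -1)), Rational(689, 3667)) = Add(Mul(-25154, Pow(Mul(I, Pow(3145, Rational(1, 2))), -1)), Rational(689, 3667)) = Add(Mul(-25154, Mul(Rational(-1, 3145), I, Pow(3145, Rational(1, 2)))), Rational(689, 3667)) = Add(Mul(Rational(25154, 3145), I, Pow(3145, Rational(1, 2))), Rational(689, 3667)) = Add(Rational(689, 3667), Mul(Rational(25154, 3145), I, Pow(3145, Rational(1, 2))))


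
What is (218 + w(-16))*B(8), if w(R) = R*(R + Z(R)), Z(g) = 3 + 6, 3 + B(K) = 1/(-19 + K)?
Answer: -1020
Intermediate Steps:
B(K) = -3 + 1/(-19 + K)
Z(g) = 9
w(R) = R*(9 + R) (w(R) = R*(R + 9) = R*(9 + R))
(218 + w(-16))*B(8) = (218 - 16*(9 - 16))*((58 - 3*8)/(-19 + 8)) = (218 - 16*(-7))*((58 - 24)/(-11)) = (218 + 112)*(-1/11*34) = 330*(-34/11) = -1020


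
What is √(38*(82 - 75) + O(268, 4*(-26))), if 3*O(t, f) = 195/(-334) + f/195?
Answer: √6667279610/5010 ≈ 16.298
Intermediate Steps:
O(t, f) = -65/334 + f/585 (O(t, f) = (195/(-334) + f/195)/3 = (195*(-1/334) + f*(1/195))/3 = (-195/334 + f/195)/3 = -65/334 + f/585)
√(38*(82 - 75) + O(268, 4*(-26))) = √(38*(82 - 75) + (-65/334 + (4*(-26))/585)) = √(38*7 + (-65/334 + (1/585)*(-104))) = √(266 + (-65/334 - 8/45)) = √(266 - 5597/15030) = √(3992383/15030) = √6667279610/5010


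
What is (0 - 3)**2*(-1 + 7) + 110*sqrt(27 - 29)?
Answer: 54 + 110*I*sqrt(2) ≈ 54.0 + 155.56*I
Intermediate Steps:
(0 - 3)**2*(-1 + 7) + 110*sqrt(27 - 29) = (-3)**2*6 + 110*sqrt(-2) = 9*6 + 110*(I*sqrt(2)) = 54 + 110*I*sqrt(2)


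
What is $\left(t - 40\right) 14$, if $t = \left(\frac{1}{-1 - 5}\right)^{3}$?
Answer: $- \frac{60487}{108} \approx -560.06$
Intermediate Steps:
$t = - \frac{1}{216}$ ($t = \left(\frac{1}{-6}\right)^{3} = \left(- \frac{1}{6}\right)^{3} = - \frac{1}{216} \approx -0.0046296$)
$\left(t - 40\right) 14 = \left(- \frac{1}{216} - 40\right) 14 = \left(- \frac{8641}{216}\right) 14 = - \frac{60487}{108}$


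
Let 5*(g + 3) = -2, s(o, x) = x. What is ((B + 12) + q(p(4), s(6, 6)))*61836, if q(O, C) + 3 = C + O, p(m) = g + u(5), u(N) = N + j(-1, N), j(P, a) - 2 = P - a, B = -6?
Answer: 2040588/5 ≈ 4.0812e+5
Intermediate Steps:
j(P, a) = 2 + P - a (j(P, a) = 2 + (P - a) = 2 + P - a)
u(N) = 1 (u(N) = N + (2 - 1 - N) = N + (1 - N) = 1)
g = -17/5 (g = -3 + (⅕)*(-2) = -3 - ⅖ = -17/5 ≈ -3.4000)
p(m) = -12/5 (p(m) = -17/5 + 1 = -12/5)
q(O, C) = -3 + C + O (q(O, C) = -3 + (C + O) = -3 + C + O)
((B + 12) + q(p(4), s(6, 6)))*61836 = ((-6 + 12) + (-3 + 6 - 12/5))*61836 = (6 + ⅗)*61836 = (33/5)*61836 = 2040588/5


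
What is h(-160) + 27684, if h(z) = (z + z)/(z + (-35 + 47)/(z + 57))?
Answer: 114149372/4123 ≈ 27686.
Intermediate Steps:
h(z) = 2*z/(z + 12/(57 + z)) (h(z) = (2*z)/(z + 12/(57 + z)) = 2*z/(z + 12/(57 + z)))
h(-160) + 27684 = 2*(-160)*(57 - 160)/(12 + (-160)**2 + 57*(-160)) + 27684 = 2*(-160)*(-103)/(12 + 25600 - 9120) + 27684 = 2*(-160)*(-103)/16492 + 27684 = 2*(-160)*(1/16492)*(-103) + 27684 = 8240/4123 + 27684 = 114149372/4123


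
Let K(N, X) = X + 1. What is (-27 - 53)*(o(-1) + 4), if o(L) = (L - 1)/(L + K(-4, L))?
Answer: -480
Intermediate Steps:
K(N, X) = 1 + X
o(L) = (-1 + L)/(1 + 2*L) (o(L) = (L - 1)/(L + (1 + L)) = (-1 + L)/(1 + 2*L))
(-27 - 53)*(o(-1) + 4) = (-27 - 53)*((-1 - 1)/(1 + 2*(-1)) + 4) = -80*(-2/(1 - 2) + 4) = -80*(-2/(-1) + 4) = -80*(-1*(-2) + 4) = -80*(2 + 4) = -80*6 = -480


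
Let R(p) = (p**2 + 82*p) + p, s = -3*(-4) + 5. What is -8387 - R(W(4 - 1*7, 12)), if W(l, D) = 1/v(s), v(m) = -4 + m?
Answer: -1418483/169 ≈ -8393.4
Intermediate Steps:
s = 17 (s = 12 + 5 = 17)
W(l, D) = 1/13 (W(l, D) = 1/(-4 + 17) = 1/13)
R(p) = p**2 + 83*p
-8387 - R(W(4 - 1*7, 12)) = -8387 - (83 + 1/13)/13 = -8387 - 1080/(13*13) = -8387 - 1*1080/169 = -8387 - 1080/169 = -1418483/169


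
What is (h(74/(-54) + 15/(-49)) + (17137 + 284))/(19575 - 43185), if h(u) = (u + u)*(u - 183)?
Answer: -31576316081/41325267690 ≈ -0.76409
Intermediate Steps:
h(u) = 2*u*(-183 + u) (h(u) = (2*u)*(-183 + u) = 2*u*(-183 + u))
(h(74/(-54) + 15/(-49)) + (17137 + 284))/(19575 - 43185) = (2*(74/(-54) + 15/(-49))*(-183 + (74/(-54) + 15/(-49))) + (17137 + 284))/(19575 - 43185) = (2*(74*(-1/54) + 15*(-1/49))*(-183 + (74*(-1/54) + 15*(-1/49))) + 17421)/(-23610) = (2*(-37/27 - 15/49)*(-183 + (-37/27 - 15/49)) + 17421)*(-1/23610) = (2*(-2218/1323)*(-183 - 2218/1323) + 17421)*(-1/23610) = (2*(-2218/1323)*(-244327/1323) + 17421)*(-1/23610) = (1083834572/1750329 + 17421)*(-1/23610) = (31576316081/1750329)*(-1/23610) = -31576316081/41325267690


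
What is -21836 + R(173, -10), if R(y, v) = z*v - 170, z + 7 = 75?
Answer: -22686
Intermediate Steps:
z = 68 (z = -7 + 75 = 68)
R(y, v) = -170 + 68*v (R(y, v) = 68*v - 170 = -170 + 68*v)
-21836 + R(173, -10) = -21836 + (-170 + 68*(-10)) = -21836 + (-170 - 680) = -21836 - 850 = -22686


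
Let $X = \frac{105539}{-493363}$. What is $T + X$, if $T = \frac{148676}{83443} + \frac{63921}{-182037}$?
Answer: $\frac{3039350734155506}{2498014189241311} \approx 1.2167$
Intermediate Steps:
$X = - \frac{105539}{493363}$ ($X = 105539 \left(- \frac{1}{493363}\right) = - \frac{105539}{493363} \approx -0.21392$)
$T = \frac{7243591003}{5063237797}$ ($T = 148676 \cdot \frac{1}{83443} + 63921 \left(- \frac{1}{182037}\right) = \frac{148676}{83443} - \frac{21307}{60679} = \frac{7243591003}{5063237797} \approx 1.4306$)
$T + X = \frac{7243591003}{5063237797} - \frac{105539}{493363} = \frac{3039350734155506}{2498014189241311}$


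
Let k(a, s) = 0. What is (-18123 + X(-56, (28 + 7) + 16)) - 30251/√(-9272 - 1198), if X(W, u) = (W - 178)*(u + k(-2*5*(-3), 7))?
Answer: -30057 + 30251*I*√10470/10470 ≈ -30057.0 + 295.64*I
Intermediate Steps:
X(W, u) = u*(-178 + W) (X(W, u) = (W - 178)*(u + 0) = (-178 + W)*u = u*(-178 + W))
(-18123 + X(-56, (28 + 7) + 16)) - 30251/√(-9272 - 1198) = (-18123 + ((28 + 7) + 16)*(-178 - 56)) - 30251/√(-9272 - 1198) = (-18123 + (35 + 16)*(-234)) - 30251*(-I*√10470/10470) = (-18123 + 51*(-234)) - 30251*(-I*√10470/10470) = (-18123 - 11934) - (-30251)*I*√10470/10470 = -30057 + 30251*I*√10470/10470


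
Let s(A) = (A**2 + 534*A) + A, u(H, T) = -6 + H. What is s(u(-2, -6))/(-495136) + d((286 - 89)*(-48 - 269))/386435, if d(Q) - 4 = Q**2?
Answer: 48274285675981/4783447004 ≈ 10092.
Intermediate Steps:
s(A) = A**2 + 535*A
d(Q) = 4 + Q**2
s(u(-2, -6))/(-495136) + d((286 - 89)*(-48 - 269))/386435 = ((-6 - 2)*(535 + (-6 - 2)))/(-495136) + (4 + ((286 - 89)*(-48 - 269))**2)/386435 = -8*(535 - 8)*(-1/495136) + (4 + (197*(-317))**2)*(1/386435) = -8*527*(-1/495136) + (4 + (-62449)**2)*(1/386435) = -4216*(-1/495136) + (4 + 3899877601)*(1/386435) = 527/61892 + 3899877605*(1/386435) = 527/61892 + 779975521/77287 = 48274285675981/4783447004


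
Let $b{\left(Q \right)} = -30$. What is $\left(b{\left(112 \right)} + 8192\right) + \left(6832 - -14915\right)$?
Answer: $29909$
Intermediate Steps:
$\left(b{\left(112 \right)} + 8192\right) + \left(6832 - -14915\right) = \left(-30 + 8192\right) + \left(6832 - -14915\right) = 8162 + \left(6832 + 14915\right) = 8162 + 21747 = 29909$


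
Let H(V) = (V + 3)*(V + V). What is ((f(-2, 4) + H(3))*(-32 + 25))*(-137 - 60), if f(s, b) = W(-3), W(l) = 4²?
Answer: 71708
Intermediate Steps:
W(l) = 16
f(s, b) = 16
H(V) = 2*V*(3 + V) (H(V) = (3 + V)*(2*V) = 2*V*(3 + V))
((f(-2, 4) + H(3))*(-32 + 25))*(-137 - 60) = ((16 + 2*3*(3 + 3))*(-32 + 25))*(-137 - 60) = ((16 + 2*3*6)*(-7))*(-197) = ((16 + 36)*(-7))*(-197) = (52*(-7))*(-197) = -364*(-197) = 71708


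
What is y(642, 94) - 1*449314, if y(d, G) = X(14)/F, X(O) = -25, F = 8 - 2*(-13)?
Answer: -15276701/34 ≈ -4.4931e+5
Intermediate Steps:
F = 34 (F = 8 + 26 = 34)
y(d, G) = -25/34
y(642, 94) - 1*449314 = -25/34 - 1*449314 = -25/34 - 449314 = -15276701/34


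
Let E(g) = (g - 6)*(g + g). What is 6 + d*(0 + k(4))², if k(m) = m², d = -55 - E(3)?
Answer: -9466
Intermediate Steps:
E(g) = 2*g*(-6 + g) (E(g) = (-6 + g)*(2*g) = 2*g*(-6 + g))
d = -37 (d = -55 - 2*3*(-6 + 3) = -55 - 2*3*(-3) = -55 - 1*(-18) = -55 + 18 = -37)
6 + d*(0 + k(4))² = 6 - 37*(0 + 4²)² = 6 - 37*(0 + 16)² = 6 - 37*16² = 6 - 37*256 = 6 - 9472 = -9466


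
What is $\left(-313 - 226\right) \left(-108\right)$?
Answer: $58212$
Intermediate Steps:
$\left(-313 - 226\right) \left(-108\right) = \left(-539\right) \left(-108\right) = 58212$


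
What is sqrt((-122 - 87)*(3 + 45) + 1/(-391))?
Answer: I*sqrt(1533702583)/391 ≈ 100.16*I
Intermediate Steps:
sqrt((-122 - 87)*(3 + 45) + 1/(-391)) = sqrt(-209*48 - 1/391) = sqrt(-10032 - 1/391) = sqrt(-3922513/391) = I*sqrt(1533702583)/391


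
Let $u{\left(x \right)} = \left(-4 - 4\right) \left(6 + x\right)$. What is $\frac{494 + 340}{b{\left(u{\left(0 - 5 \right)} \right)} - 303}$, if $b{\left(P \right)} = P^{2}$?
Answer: $- \frac{834}{239} \approx -3.4895$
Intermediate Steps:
$u{\left(x \right)} = -48 - 8 x$ ($u{\left(x \right)} = - 8 \left(6 + x\right) = -48 - 8 x$)
$\frac{494 + 340}{b{\left(u{\left(0 - 5 \right)} \right)} - 303} = \frac{494 + 340}{\left(-48 - 8 \left(0 - 5\right)\right)^{2} - 303} = \frac{834}{\left(-48 - -40\right)^{2} - 303} = \frac{834}{\left(-48 + 40\right)^{2} - 303} = \frac{834}{\left(-8\right)^{2} - 303} = \frac{834}{64 - 303} = \frac{834}{-239} = 834 \left(- \frac{1}{239}\right) = - \frac{834}{239}$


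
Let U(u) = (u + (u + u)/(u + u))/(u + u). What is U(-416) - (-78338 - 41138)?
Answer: 99404447/832 ≈ 1.1948e+5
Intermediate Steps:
U(u) = (1 + u)/(2*u) (U(u) = (u + (2*u)/((2*u)))/((2*u)) = (u + (2*u)*(1/(2*u)))*(1/(2*u)) = (u + 1)*(1/(2*u)) = (1 + u)*(1/(2*u)) = (1 + u)/(2*u))
U(-416) - (-78338 - 41138) = (½)*(1 - 416)/(-416) - (-78338 - 41138) = (½)*(-1/416)*(-415) - 1*(-119476) = 415/832 + 119476 = 99404447/832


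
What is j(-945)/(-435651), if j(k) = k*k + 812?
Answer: -893837/435651 ≈ -2.0517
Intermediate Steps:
j(k) = 812 + k² (j(k) = k² + 812 = 812 + k²)
j(-945)/(-435651) = (812 + (-945)²)/(-435651) = (812 + 893025)*(-1/435651) = 893837*(-1/435651) = -893837/435651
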